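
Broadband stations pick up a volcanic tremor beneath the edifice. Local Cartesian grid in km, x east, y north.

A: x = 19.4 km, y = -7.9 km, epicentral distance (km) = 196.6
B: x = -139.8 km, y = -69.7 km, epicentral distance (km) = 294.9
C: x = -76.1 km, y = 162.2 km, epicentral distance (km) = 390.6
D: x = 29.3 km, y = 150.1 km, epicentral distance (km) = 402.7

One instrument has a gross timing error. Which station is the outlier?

D

Solve using three stations at a time. Using A, B, C (subtract circle equations pairwise → linear system) gives (x, y) ≈ (139.9, -163.3).
Distances from that point to each station vs reported:
  A: calculated 196.6 vs reported 196.6 → residual 0.0 km
  B: calculated 294.9 vs reported 294.9 → residual 0.0 km
  C: calculated 390.6 vs reported 390.6 → residual 0.0 km
  D: calculated 332.3 vs reported 402.7 → residual 70.4 km
A, B, C are mutually consistent (residuals ≈ 0); D is off by 70.4 km.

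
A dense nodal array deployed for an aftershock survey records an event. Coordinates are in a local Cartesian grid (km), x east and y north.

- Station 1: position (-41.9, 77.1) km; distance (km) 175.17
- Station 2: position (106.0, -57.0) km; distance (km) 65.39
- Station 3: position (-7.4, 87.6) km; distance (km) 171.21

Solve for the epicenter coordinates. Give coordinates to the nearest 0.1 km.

Circle about each station: (x + 41.9)² + (y − 77.1)² = 175.17²; (x − 106.0)² + (y + 57.0)² = 65.39²; (x + 7.4)² + (y − 87.6)² = 171.21².
Subtracting the Station 1 equation from the Station 2 and Station 3 equations removes the quadratic terms:
295.8 x − 268.2 y = 33193.66
69.0 x + 21.0 y = 1400.16
Solving the 2×2 system: x ≈ 43.4, y ≈ -75.9 km.

43.4 km east, -75.9 km north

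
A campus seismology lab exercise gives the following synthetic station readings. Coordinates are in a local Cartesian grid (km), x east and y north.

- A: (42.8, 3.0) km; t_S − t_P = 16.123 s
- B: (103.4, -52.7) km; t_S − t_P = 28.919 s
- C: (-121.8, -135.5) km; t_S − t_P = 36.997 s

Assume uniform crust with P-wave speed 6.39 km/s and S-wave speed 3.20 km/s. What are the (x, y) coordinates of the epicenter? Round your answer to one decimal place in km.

Distance from S−P lag: d = Δt · v_P v_S / (v_P − v_S) = Δt · (6.39·3.20)/(6.39−3.20) ≈ 6.4100·Δt.
So d_A = 103.35, d_B = 185.37, d_C = 237.15 km.
Circle about each station: (x − 42.8)² + (y − 3.0)² = 103.35²; (x − 103.4)² + (y + 52.7)² = 185.37²; (x + 121.8)² + (y + 135.5)² = 237.15².
Subtracting pairs of circle equations eliminates x²+y² and gives linear equations (the radical axes):
121.2 x − 111.4 y = -12052.80
-329.2 x − 277.0 y = -14204.25
Solving the 2×2 system: x ≈ -25.0, y ≈ 81.0 km.
Check against A (with the unrounded x, y): √((x − 42.8)²+(y − 3.0)²) = 103.34 ≈ 103.35 km. ✓

x ≈ -25.0 km, y ≈ 81.0 km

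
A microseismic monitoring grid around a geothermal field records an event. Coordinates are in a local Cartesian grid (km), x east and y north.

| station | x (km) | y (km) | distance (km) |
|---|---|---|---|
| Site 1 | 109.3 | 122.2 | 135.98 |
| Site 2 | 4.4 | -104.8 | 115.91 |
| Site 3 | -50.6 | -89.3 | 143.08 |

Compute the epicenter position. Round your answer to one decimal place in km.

66.3 km east, -6.8 km north

Circle about each station: (x − 109.3)² + (y − 122.2)² = 135.98²; (x − 4.4)² + (y + 104.8)² = 115.91²; (x + 50.6)² + (y + 89.3)² = 143.08².
Subtracting the Site 1 equation from the Site 2 and Site 3 equations removes the quadratic terms:
-209.8 x − 454.0 y = -10821.50
-319.8 x − 423.0 y = -18325.81
Solving the 2×2 system: x ≈ 66.3, y ≈ -6.8 km.
Check against Site 1 (with the unrounded x, y): √((x − 109.3)²+(y − 122.2)²) = 135.98 ≈ 135.98 km. ✓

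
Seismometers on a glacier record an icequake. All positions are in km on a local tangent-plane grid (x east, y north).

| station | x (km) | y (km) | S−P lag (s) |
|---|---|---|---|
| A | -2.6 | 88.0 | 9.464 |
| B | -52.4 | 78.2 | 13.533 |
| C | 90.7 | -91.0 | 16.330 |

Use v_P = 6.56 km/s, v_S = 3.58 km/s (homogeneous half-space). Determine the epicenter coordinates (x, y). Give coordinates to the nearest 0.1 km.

41.7 km east, 28.0 km north

Distance from S−P lag: d = Δt · v_P v_S / (v_P − v_S) = Δt · (6.56·3.58)/(6.56−3.58) ≈ 7.8808·Δt.
So d_A = 74.58, d_B = 106.65, d_C = 128.69 km.
Circle about each station: (x + 2.6)² + (y − 88.0)² = 74.58²; (x + 52.4)² + (y − 78.2)² = 106.65²; (x − 90.7)² + (y + 91.0)² = 128.69².
Subtracting the A equation from the B and C equations removes the quadratic terms:
-99.6 x − 19.6 y = -4701.81
186.6 x − 358.0 y = -2242.21
Solving the 2×2 system: x ≈ 41.7, y ≈ 28.0 km.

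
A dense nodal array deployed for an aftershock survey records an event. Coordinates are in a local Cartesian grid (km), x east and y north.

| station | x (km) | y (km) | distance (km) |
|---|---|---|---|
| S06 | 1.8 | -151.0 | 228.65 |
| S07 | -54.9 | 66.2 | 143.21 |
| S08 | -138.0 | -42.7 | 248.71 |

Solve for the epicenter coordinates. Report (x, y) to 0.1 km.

(88.2, 60.7)

Circle about each station: (x − 1.8)² + (y + 151.0)² = 228.65²; (x + 54.9)² + (y − 66.2)² = 143.21²; (x + 138.0)² + (y + 42.7)² = 248.71².
Subtracting pairs of circle equations eliminates x²+y² and gives linear equations (the radical axes):
-113.4 x + 434.4 y = 16363.93
-279.6 x + 216.6 y = -11512.79
Solving the 2×2 system: x ≈ 88.2, y ≈ 60.7 km.
Check against S06 (with the unrounded x, y): √((x − 1.8)²+(y + 151.0)²) = 228.64 ≈ 228.65 km. ✓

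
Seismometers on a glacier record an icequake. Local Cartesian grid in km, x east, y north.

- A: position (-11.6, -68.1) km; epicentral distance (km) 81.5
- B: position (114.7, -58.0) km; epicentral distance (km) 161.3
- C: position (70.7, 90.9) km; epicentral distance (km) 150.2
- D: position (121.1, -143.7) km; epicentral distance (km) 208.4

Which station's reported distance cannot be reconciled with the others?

A

Solve using three stations at a time. Using B, C, D (subtract circle equations pairwise → linear system) gives (x, y) ≈ (-39.5, -11.0).
Distances from that point to each station vs reported:
  A: calculated 63.6 vs reported 81.5 → residual 17.9 km
  B: calculated 161.2 vs reported 161.3 → residual 0.1 km
  C: calculated 150.1 vs reported 150.2 → residual 0.1 km
  D: calculated 208.3 vs reported 208.4 → residual 0.1 km
B, C, D are mutually consistent (residuals ≈ 0); A is off by 17.9 km.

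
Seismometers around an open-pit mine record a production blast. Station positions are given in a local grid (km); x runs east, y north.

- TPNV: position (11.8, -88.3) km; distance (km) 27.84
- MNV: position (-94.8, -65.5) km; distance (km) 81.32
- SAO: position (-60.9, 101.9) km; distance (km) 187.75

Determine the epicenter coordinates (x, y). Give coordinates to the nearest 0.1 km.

Circle about each station: (x − 11.8)² + (y + 88.3)² = 27.84²; (x + 94.8)² + (y + 65.5)² = 81.32²; (x + 60.9)² + (y − 101.9)² = 187.75².
Subtracting pairs of circle equations eliminates x²+y² and gives linear equations (the radical axes):
-213.2 x + 45.6 y = -496.72
-145.4 x + 380.4 y = -28318.71
Solving the 2×2 system: x ≈ -14.8, y ≈ -80.1 km.

-14.8 km east, -80.1 km north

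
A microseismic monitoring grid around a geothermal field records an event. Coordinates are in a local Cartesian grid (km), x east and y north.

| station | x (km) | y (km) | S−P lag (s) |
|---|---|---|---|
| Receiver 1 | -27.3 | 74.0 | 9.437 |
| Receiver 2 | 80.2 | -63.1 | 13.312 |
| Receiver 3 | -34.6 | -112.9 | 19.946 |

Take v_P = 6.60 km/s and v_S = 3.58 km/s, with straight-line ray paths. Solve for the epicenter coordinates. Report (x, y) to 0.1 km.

Distance from S−P lag: d = Δt · v_P v_S / (v_P − v_S) = Δt · (6.60·3.58)/(6.60−3.58) ≈ 7.8238·Δt.
So d_Receiver 1 = 73.83, d_Receiver 2 = 104.15, d_Receiver 3 = 156.05 km.
Circle about each station: (x + 27.3)² + (y − 74.0)² = 73.83²; (x − 80.2)² + (y + 63.1)² = 104.15²; (x + 34.6)² + (y + 112.9)² = 156.05².
Subtracting the Receiver 1 equation from the Receiver 2 and Receiver 3 equations removes the quadratic terms:
215.0 x − 274.2 y = -1203.99
-14.6 x − 373.8 y = -11178.45
Solving the 2×2 system: x ≈ 31.0, y ≈ 28.7 km.

(31.0, 28.7)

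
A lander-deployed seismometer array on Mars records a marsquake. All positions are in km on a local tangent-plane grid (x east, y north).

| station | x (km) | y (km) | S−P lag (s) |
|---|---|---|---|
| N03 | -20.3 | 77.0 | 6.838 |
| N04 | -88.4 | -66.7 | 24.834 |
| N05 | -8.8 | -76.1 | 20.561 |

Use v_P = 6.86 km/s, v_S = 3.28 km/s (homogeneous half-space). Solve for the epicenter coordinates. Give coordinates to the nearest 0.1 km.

x ≈ 14.0 km, y ≈ 51.1 km

Distance from S−P lag: d = Δt · v_P v_S / (v_P − v_S) = Δt · (6.86·3.28)/(6.86−3.28) ≈ 6.2851·Δt.
So d_N03 = 42.98, d_N04 = 156.09, d_N05 = 129.23 km.
Circle about each station: (x + 20.3)² + (y − 77.0)² = 42.98²; (x + 88.4)² + (y + 66.7)² = 156.09²; (x + 8.8)² + (y + 76.1)² = 129.23².
Subtracting pairs of circle equations eliminates x²+y² and gives linear equations (the radical axes):
-136.2 x − 287.4 y = -16594.45
23.0 x − 306.2 y = -15325.55
Solving the 2×2 system: x ≈ 14.0, y ≈ 51.1 km.
Check against N03 (with the unrounded x, y): √((x + 20.3)²+(y − 77.0)²) = 42.98 ≈ 42.98 km. ✓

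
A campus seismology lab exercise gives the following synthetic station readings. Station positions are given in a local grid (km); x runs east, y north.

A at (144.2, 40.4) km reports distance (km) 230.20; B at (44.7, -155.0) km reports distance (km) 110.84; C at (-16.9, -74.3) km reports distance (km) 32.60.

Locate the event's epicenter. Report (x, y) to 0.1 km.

Circle about each station: (x − 144.2)² + (y − 40.4)² = 230.20²; (x − 44.7)² + (y + 155.0)² = 110.84²; (x + 16.9)² + (y + 74.3)² = 32.60².
Subtracting the A equation from the B and C equations removes the quadratic terms:
-199.0 x − 390.8 y = 44303.82
-322.2 x − 229.4 y = 35309.58
Solving the 2×2 system: x ≈ -45.3, y ≈ -90.3 km.
Check against A (with the unrounded x, y): √((x − 144.2)²+(y − 40.4)²) = 230.20 ≈ 230.20 km. ✓

x ≈ -45.3 km, y ≈ -90.3 km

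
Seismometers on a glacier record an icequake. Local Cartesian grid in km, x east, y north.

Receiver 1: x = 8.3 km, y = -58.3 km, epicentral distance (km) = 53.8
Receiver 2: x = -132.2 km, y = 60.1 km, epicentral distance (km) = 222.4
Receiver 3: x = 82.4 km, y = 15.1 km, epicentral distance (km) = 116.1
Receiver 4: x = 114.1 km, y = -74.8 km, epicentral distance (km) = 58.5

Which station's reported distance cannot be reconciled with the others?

Receiver 3

Solve using three stations at a time. Using Receiver 1, Receiver 2, Receiver 4 (subtract circle equations pairwise → linear system) gives (x, y) ≈ (61.4, -49.4).
Distances from that point to each station vs reported:
  Receiver 1: calculated 53.8 vs reported 53.8 → residual 0.0 km
  Receiver 2: calculated 222.4 vs reported 222.4 → residual 0.0 km
  Receiver 3: calculated 67.8 vs reported 116.1 → residual 48.3 km
  Receiver 4: calculated 58.5 vs reported 58.5 → residual 0.0 km
Receiver 1, Receiver 2, Receiver 4 are mutually consistent (residuals ≈ 0); Receiver 3 is off by 48.3 km.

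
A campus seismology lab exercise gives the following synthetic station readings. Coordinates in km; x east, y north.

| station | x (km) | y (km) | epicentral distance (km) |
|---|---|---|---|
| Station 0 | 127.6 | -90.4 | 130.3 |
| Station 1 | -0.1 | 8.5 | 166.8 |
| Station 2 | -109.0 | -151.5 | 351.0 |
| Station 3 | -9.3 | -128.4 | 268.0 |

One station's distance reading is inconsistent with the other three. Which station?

Station 0

Solve using three stations at a time. Using Station 1, Station 2, Station 3 (subtract circle equations pairwise → linear system) gives (x, y) ≈ (145.1, 90.7).
Distances from that point to each station vs reported:
  Station 0: calculated 181.9 vs reported 130.3 → residual 51.6 km
  Station 1: calculated 166.8 vs reported 166.8 → residual 0.0 km
  Station 2: calculated 351.0 vs reported 351.0 → residual 0.0 km
  Station 3: calculated 268.0 vs reported 268.0 → residual 0.0 km
Station 1, Station 2, Station 3 are mutually consistent (residuals ≈ 0); Station 0 is off by 51.6 km.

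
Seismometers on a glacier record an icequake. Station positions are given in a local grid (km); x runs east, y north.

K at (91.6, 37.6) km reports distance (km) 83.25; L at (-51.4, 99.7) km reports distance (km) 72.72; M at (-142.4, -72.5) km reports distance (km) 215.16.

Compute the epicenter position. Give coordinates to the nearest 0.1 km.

x ≈ 16.2 km, y ≈ 72.9 km

Circle about each station: (x − 91.6)² + (y − 37.6)² = 83.25²; (x + 51.4)² + (y − 99.7)² = 72.72²; (x + 142.4)² + (y + 72.5)² = 215.16².
Subtracting pairs of circle equations eliminates x²+y² and gives linear equations (the radical axes):
-286.0 x + 124.2 y = 4420.09
-468.0 x − 220.2 y = -23633.57
Solving the 2×2 system: x ≈ 16.2, y ≈ 72.9 km.
Check against K (with the unrounded x, y): √((x − 91.6)²+(y − 37.6)²) = 83.25 ≈ 83.25 km. ✓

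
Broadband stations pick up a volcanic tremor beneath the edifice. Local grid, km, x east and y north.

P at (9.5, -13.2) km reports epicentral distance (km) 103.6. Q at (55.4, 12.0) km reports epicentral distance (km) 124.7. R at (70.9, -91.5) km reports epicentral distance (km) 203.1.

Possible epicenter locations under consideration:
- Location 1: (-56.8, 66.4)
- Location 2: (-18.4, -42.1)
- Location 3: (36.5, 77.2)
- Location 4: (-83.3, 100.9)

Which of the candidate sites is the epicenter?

For each candidate, compare |candidate − station| to the reported distance:
Location 1: residuals P 0.0, Q 0.0, R 0.0 → max 0.0 km
Location 2: residuals P 63.4, Q 33.2, R 101.0 → max 101.0 km
Location 3: residuals P 9.3, Q 56.8, R 30.9 → max 56.8 km
Location 4: residuals P 43.5, Q 40.0, R 43.5 → max 43.5 km
Only Location 1 has all residuals ≈ 0.

Location 1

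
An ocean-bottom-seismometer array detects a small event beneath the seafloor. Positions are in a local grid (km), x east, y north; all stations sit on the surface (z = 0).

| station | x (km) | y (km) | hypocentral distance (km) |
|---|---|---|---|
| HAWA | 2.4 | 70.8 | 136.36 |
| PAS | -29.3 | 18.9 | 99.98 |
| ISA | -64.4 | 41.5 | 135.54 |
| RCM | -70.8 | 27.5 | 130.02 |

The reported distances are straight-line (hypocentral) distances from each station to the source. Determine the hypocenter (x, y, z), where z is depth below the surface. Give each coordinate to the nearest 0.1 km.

x ≈ 16.7 km, y ≈ -56.4 km, depth ≈ 47.0 km

Each station gives a sphere (x−x_i)² + (y−y_i)² + z² = d_i² (stations at z=0).
Subtracting the HAWA sphere from PAS and ISA: z² cancels, leaving linear equations in x and y:
-63.4 x − 103.8 y = 4795.35
-133.6 x − 58.6 y = 1074.17
Solving: x ≈ 16.696, y ≈ -56.396 km (keep extra digits for the depth step; rounded: 16.7, -56.4).
Then from the HAWA sphere: z² = 136.36² − (x − 2.4)² − (y − 70.8)² with x = 16.696, y = -56.396, so z ≈ 47.020 ≈ 47.0 km.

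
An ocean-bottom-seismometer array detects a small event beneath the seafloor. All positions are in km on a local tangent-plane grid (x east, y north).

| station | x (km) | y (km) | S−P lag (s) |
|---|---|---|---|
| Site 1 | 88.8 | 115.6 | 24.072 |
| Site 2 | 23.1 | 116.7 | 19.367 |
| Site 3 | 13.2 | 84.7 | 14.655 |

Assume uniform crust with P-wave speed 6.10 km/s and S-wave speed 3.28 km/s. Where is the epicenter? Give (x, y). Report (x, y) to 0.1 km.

Distance from S−P lag: d = Δt · v_P v_S / (v_P − v_S) = Δt · (6.10·3.28)/(6.10−3.28) ≈ 7.0950·Δt.
So d_Site 1 = 170.79, d_Site 2 = 137.41, d_Site 3 = 103.98 km.
Circle about each station: (x − 88.8)² + (y − 115.6)² = 170.79²; (x − 23.1)² + (y − 116.7)² = 137.41²; (x − 13.2)² + (y − 84.7)² = 103.98².
Subtracting the Site 1 equation from the Site 2 and Site 3 equations removes the quadratic terms:
-131.4 x + 2.2 y = 3191.42
-151.2 x − 61.8 y = 4456.91
Solving the 2×2 system: x ≈ -24.5, y ≈ -12.2 km.

-24.5 km east, -12.2 km north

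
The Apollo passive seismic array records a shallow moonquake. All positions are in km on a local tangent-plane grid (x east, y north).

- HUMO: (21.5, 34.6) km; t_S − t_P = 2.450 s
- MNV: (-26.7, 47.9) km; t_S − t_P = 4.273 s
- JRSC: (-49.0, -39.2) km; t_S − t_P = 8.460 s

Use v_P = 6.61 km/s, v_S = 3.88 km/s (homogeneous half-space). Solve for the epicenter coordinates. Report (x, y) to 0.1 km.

3.0 km east, 20.9 km north

Distance from S−P lag: d = Δt · v_P v_S / (v_P − v_S) = Δt · (6.61·3.88)/(6.61−3.88) ≈ 9.3944·Δt.
So d_HUMO = 23.02, d_MNV = 40.14, d_JRSC = 79.48 km.
Circle about each station: (x − 21.5)² + (y − 34.6)² = 23.02²; (x + 26.7)² + (y − 47.9)² = 40.14²; (x + 49.0)² + (y + 39.2)² = 79.48².
Subtracting the HUMO equation from the MNV and JRSC equations removes the quadratic terms:
-96.4 x + 26.6 y = 266.59
-141.0 x − 147.6 y = -3508.92
Solving the 2×2 system: x ≈ 3.0, y ≈ 20.9 km.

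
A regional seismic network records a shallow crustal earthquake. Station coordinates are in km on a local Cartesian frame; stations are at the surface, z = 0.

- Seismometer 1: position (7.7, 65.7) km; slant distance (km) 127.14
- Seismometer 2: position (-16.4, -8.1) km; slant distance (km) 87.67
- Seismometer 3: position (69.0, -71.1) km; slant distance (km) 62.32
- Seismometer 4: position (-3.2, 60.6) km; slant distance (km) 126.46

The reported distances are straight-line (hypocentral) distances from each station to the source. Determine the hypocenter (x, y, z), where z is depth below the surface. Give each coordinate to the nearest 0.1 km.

x ≈ 44.8 km, y ≈ -44.7 km, depth ≈ 51.0 km

Each station gives a sphere (x−x_i)² + (y−y_i)² + z² = d_i² (stations at z=0).
Subtracting the Seismometer 1 sphere from Seismometer 2 and Seismometer 3: z² cancels, leaving linear equations in x and y:
-48.2 x − 147.6 y = 4437.34
122.6 x − 273.6 y = 17721.23
Solving: x ≈ 44.803, y ≈ -44.694 km (keep extra digits for the depth step; rounded: 44.8, -44.7).
Then from the Seismometer 1 sphere: z² = 127.14² − (x − 7.7)² − (y − 65.7)² with x = 44.803, y = -44.694, so z ≈ 51.001 ≈ 51.0 km.
Check against Seismometer 4 (with the unrounded solution): distance 126.46 ≈ 126.46 km. ✓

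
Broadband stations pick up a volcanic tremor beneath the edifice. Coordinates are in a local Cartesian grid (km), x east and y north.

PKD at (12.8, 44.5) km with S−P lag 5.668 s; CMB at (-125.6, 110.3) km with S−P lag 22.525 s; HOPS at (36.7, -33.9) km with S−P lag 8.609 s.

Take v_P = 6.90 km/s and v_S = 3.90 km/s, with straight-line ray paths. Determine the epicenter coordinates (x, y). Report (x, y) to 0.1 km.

x ≈ 63.3 km, y ≈ 38.6 km

Distance from S−P lag: d = Δt · v_P v_S / (v_P − v_S) = Δt · (6.90·3.90)/(6.90−3.90) ≈ 8.9700·Δt.
So d_PKD = 50.84, d_CMB = 202.05, d_HOPS = 77.22 km.
Circle about each station: (x − 12.8)² + (y − 44.5)² = 50.84²; (x + 125.6)² + (y − 110.3)² = 202.05²; (x − 36.7)² + (y + 33.9)² = 77.22².
Subtracting pairs of circle equations eliminates x²+y² and gives linear equations (the radical axes):
-276.8 x + 131.6 y = -12442.14
47.8 x − 156.8 y = -3026.21
Solving the 2×2 system: x ≈ 63.3, y ≈ 38.6 km.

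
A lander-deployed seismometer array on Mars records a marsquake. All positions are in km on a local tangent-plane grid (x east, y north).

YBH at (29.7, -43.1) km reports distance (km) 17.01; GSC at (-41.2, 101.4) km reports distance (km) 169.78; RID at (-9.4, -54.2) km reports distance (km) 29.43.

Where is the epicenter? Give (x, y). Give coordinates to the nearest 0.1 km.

Circle about each station: (x − 29.7)² + (y + 43.1)² = 17.01²; (x + 41.2)² + (y − 101.4)² = 169.78²; (x + 9.4)² + (y + 54.2)² = 29.43².
Subtracting pairs of circle equations eliminates x²+y² and gives linear equations (the radical axes):
-141.8 x + 289.0 y = -19296.21
-78.2 x − 22.2 y = -290.48
Solving the 2×2 system: x ≈ 19.9, y ≈ -57.0 km.

x ≈ 19.9 km, y ≈ -57.0 km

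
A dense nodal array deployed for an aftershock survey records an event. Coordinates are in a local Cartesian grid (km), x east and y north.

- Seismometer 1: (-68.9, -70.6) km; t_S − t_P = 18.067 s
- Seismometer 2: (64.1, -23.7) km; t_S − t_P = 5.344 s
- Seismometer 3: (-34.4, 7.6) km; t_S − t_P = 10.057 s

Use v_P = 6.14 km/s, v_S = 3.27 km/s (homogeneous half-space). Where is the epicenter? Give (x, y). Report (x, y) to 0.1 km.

Distance from S−P lag: d = Δt · v_P v_S / (v_P − v_S) = Δt · (6.14·3.27)/(6.14−3.27) ≈ 6.9957·Δt.
So d_Seismometer 1 = 126.39, d_Seismometer 2 = 37.39, d_Seismometer 3 = 70.36 km.
Circle about each station: (x + 68.9)² + (y + 70.6)² = 126.39²; (x − 64.1)² + (y + 23.7)² = 37.39²; (x + 34.4)² + (y − 7.6)² = 70.36².
Subtracting the Seismometer 1 equation from the Seismometer 2 and Seismometer 3 equations removes the quadratic terms:
266.0 x + 93.8 y = 9515.35
69.0 x + 156.4 y = 2533.45
Solving the 2×2 system: x ≈ 35.6, y ≈ 0.5 km.

x ≈ 35.6 km, y ≈ 0.5 km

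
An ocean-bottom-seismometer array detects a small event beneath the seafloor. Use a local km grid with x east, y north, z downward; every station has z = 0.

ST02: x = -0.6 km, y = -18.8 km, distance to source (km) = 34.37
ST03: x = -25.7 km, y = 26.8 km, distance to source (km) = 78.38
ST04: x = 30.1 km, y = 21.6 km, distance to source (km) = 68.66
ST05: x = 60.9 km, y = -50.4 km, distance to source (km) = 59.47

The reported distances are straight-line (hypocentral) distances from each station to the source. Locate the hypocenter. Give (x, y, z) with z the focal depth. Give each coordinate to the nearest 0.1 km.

x ≈ 9.2 km, y ≈ -38.1 km, depth ≈ 26.7 km

Each station gives a sphere (x−x_i)² + (y−y_i)² + z² = d_i² (stations at z=0).
Subtracting the ST02 sphere from ST03 and ST04: z² cancels, leaving linear equations in x and y:
-50.2 x + 91.2 y = -3937.20
61.4 x + 80.8 y = -2514.13
Solving: x ≈ 9.200, y ≈ -38.107 km (keep extra digits for the depth step; rounded: 9.2, -38.1).
Then from the ST02 sphere: z² = 34.37² − (x + 0.6)² − (y + 18.8)² with x = 9.200, y = -38.107, so z ≈ 26.693 ≈ 26.7 km.
Check against ST05 (with the unrounded solution): distance 59.47 ≈ 59.47 km. ✓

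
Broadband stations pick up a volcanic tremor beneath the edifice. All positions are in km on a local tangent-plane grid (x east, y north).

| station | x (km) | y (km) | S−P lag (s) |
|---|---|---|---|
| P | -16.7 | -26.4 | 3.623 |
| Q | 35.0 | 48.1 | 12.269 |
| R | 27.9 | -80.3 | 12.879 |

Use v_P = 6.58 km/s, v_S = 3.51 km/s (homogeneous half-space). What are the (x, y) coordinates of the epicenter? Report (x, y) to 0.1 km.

(-37.6, -8.9)

Distance from S−P lag: d = Δt · v_P v_S / (v_P − v_S) = Δt · (6.58·3.51)/(6.58−3.51) ≈ 7.5231·Δt.
So d_P = 27.26, d_Q = 92.30, d_R = 96.89 km.
Circle about each station: (x + 16.7)² + (y + 26.4)² = 27.26²; (x − 35.0)² + (y − 48.1)² = 92.30²; (x − 27.9)² + (y + 80.3)² = 96.89².
Subtracting pairs of circle equations eliminates x²+y² and gives linear equations (the radical axes):
103.4 x + 149.0 y = -5213.42
89.2 x − 107.8 y = -2393.91
Solving the 2×2 system: x ≈ -37.6, y ≈ -8.9 km.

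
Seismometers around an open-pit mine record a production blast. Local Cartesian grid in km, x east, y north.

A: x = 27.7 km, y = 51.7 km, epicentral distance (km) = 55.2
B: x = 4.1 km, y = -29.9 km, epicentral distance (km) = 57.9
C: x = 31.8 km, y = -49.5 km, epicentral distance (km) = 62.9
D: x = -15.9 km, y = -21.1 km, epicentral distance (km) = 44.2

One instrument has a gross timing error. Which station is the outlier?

C

Solve using three stations at a time. Using A, B, D (subtract circle equations pairwise → linear system) gives (x, y) ≈ (-19.5, 23.0).
Distances from that point to each station vs reported:
  A: calculated 55.3 vs reported 55.2 → residual 0.1 km
  B: calculated 57.9 vs reported 57.9 → residual 0.0 km
  C: calculated 88.8 vs reported 62.9 → residual 25.9 km
  D: calculated 44.3 vs reported 44.2 → residual 0.1 km
A, B, D are mutually consistent (residuals ≈ 0); C is off by 25.9 km.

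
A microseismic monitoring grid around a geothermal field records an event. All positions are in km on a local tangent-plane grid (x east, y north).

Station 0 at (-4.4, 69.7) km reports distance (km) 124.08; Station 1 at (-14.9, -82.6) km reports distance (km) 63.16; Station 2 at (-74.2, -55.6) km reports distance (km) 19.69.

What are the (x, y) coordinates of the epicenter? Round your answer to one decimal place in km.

Circle about each station: (x + 4.4)² + (y − 69.7)² = 124.08²; (x + 14.9)² + (y + 82.6)² = 63.16²; (x + 74.2)² + (y + 55.6)² = 19.69².
Subtracting the Station 0 equation from the Station 1 and Station 2 equations removes the quadratic terms:
-21.0 x − 304.6 y = 13573.98
-139.6 x − 250.6 y = 18727.70
Solving the 2×2 system: x ≈ -61.8, y ≈ -40.3 km.

(-61.8, -40.3)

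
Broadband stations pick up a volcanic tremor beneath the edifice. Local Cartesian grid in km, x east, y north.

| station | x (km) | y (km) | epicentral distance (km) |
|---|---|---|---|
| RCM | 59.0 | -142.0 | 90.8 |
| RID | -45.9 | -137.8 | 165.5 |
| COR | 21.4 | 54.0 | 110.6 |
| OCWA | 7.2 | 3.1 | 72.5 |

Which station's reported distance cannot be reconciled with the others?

Solve using three stations at a time. Using RCM, COR, OCWA (subtract circle equations pairwise → linear system) gives (x, y) ≈ (55.0, -51.3).
Distances from that point to each station vs reported:
  RCM: calculated 90.8 vs reported 90.8 → residual 0.0 km
  RID: calculated 132.9 vs reported 165.5 → residual 32.6 km
  COR: calculated 110.6 vs reported 110.6 → residual 0.0 km
  OCWA: calculated 72.4 vs reported 72.5 → residual 0.1 km
RCM, COR, OCWA are mutually consistent (residuals ≈ 0); RID is off by 32.6 km.

RID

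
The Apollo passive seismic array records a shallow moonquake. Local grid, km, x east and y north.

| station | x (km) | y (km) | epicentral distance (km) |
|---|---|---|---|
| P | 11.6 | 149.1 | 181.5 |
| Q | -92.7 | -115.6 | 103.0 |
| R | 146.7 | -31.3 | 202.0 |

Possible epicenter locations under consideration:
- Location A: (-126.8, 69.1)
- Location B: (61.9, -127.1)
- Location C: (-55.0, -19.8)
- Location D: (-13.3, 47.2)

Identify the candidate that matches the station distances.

Location C

For each candidate, compare |candidate − station| to the reported distance:
Location A: residuals P 21.6, Q 84.8, R 89.3 → max 89.3 km
Location B: residuals P 99.2, Q 52.0, R 74.1 → max 99.2 km
Location C: residuals P 0.1, Q 0.0, R 0.0 → max 0.1 km
Location D: residuals P 76.6, Q 78.1, R 23.8 → max 78.1 km
Only Location C has all residuals ≈ 0.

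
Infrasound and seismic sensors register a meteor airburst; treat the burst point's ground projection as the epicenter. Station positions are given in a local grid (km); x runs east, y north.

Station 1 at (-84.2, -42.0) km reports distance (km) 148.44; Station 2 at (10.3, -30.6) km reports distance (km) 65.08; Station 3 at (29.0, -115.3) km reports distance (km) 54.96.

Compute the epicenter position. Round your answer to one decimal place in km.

Circle about each station: (x + 84.2)² + (y + 42.0)² = 148.44²; (x − 10.3)² + (y + 30.6)² = 65.08²; (x − 29.0)² + (y + 115.3)² = 54.96².
Subtracting pairs of circle equations eliminates x²+y² and gives linear equations (the radical axes):
189.0 x + 22.8 y = 9987.84
226.4 x − 146.6 y = 24295.28
Solving the 2×2 system: x ≈ 61.4, y ≈ -70.9 km.
Check against Station 1 (with the unrounded x, y): √((x + 84.2)²+(y + 42.0)²) = 148.44 ≈ 148.44 km. ✓

(61.4, -70.9)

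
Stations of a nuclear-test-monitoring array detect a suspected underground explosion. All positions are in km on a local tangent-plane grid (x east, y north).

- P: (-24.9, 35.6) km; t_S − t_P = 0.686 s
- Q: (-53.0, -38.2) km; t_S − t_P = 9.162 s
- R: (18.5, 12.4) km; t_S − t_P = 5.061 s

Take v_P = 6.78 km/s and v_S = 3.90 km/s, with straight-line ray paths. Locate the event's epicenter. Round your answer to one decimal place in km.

Distance from S−P lag: d = Δt · v_P v_S / (v_P − v_S) = Δt · (6.78·3.90)/(6.78−3.90) ≈ 9.1812·Δt.
So d_P = 6.30, d_Q = 84.12, d_R = 46.47 km.
Circle about each station: (x + 24.9)² + (y − 35.6)² = 6.30²; (x + 53.0)² + (y + 38.2)² = 84.12²; (x − 18.5)² + (y − 12.4)² = 46.47².
Subtracting pairs of circle equations eliminates x²+y² and gives linear equations (the radical axes):
-56.2 x − 147.6 y = -4655.61
86.8 x − 46.4 y = -3511.13
Solving the 2×2 system: x ≈ -19.6, y ≈ 39.0 km.

x ≈ -19.6 km, y ≈ 39.0 km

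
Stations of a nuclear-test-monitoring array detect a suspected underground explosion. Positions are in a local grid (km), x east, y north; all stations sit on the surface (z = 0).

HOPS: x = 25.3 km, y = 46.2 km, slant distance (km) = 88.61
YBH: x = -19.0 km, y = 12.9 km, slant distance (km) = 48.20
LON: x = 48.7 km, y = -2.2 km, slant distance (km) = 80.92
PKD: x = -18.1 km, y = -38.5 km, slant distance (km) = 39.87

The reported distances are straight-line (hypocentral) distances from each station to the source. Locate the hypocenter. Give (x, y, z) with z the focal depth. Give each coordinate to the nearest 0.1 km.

Each station gives a sphere (x−x_i)² + (y−y_i)² + z² = d_i² (stations at z=0).
Subtracting the HOPS sphere from YBH and LON: z² cancels, leaving linear equations in x and y:
-88.6 x − 66.6 y = 3281.37
46.8 x − 96.8 y = 905.69
Solving: x ≈ -22.005, y ≈ -19.995 km (keep extra digits for the depth step; rounded: -22.0, -20.0).
Then from the HOPS sphere: z² = 88.61² − (x − 25.3)² − (y − 46.2)² with x = -22.005, y = -19.995, so z ≈ 35.103 ≈ 35.1 km.
Check against PKD (with the unrounded solution): distance 39.87 ≈ 39.87 km. ✓

(-22.0, -20.0, 35.1)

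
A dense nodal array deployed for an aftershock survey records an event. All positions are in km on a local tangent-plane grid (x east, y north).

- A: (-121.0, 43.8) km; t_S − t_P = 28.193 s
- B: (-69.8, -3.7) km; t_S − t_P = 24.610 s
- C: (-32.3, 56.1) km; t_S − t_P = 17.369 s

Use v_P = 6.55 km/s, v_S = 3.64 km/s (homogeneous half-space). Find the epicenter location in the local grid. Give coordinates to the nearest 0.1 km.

Distance from S−P lag: d = Δt · v_P v_S / (v_P − v_S) = Δt · (6.55·3.64)/(6.55−3.64) ≈ 8.1931·Δt.
So d_A = 230.99, d_B = 201.63, d_C = 142.31 km.
Circle about each station: (x + 121.0)² + (y − 43.8)² = 230.99²; (x + 69.8)² + (y + 3.7)² = 201.63²; (x + 32.3)² + (y − 56.1)² = 142.31².
Subtracting pairs of circle equations eliminates x²+y² and gives linear equations (the radical axes):
102.4 x − 95.0 y = 1028.01
177.4 x + 24.6 y = 20735.30
Solving the 2×2 system: x ≈ 103.0, y ≈ 100.2 km.
Check against A (with the unrounded x, y): √((x + 121.0)²+(y − 43.8)²) = 230.98 ≈ 230.99 km. ✓

(103.0, 100.2)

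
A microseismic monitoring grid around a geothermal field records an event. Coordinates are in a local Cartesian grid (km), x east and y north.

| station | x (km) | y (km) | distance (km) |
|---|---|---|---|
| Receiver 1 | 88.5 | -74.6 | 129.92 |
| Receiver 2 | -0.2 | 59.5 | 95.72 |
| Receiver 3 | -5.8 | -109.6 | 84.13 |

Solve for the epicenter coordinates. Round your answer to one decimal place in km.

x ≈ -33.6 km, y ≈ -30.2 km

Circle about each station: (x − 88.5)² + (y + 74.6)² = 129.92²; (x + 0.2)² + (y − 59.5)² = 95.72²; (x + 5.8)² + (y + 109.6)² = 84.13².
Subtracting pairs of circle equations eliminates x²+y² and gives linear equations (the radical axes):
-177.4 x + 268.2 y = -2140.23
-188.6 x − 70.0 y = 8449.74
Solving the 2×2 system: x ≈ -33.6, y ≈ -30.2 km.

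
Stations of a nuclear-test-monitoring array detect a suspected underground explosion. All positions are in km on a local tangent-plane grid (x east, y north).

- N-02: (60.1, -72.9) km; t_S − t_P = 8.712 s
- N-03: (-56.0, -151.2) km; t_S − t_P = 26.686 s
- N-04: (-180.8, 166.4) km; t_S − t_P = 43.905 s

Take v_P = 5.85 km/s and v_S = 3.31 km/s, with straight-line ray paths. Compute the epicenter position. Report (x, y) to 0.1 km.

Distance from S−P lag: d = Δt · v_P v_S / (v_P − v_S) = Δt · (5.85·3.31)/(5.85−3.31) ≈ 7.6234·Δt.
So d_N-02 = 66.42, d_N-03 = 203.44, d_N-04 = 334.71 km.
Circle about each station: (x − 60.1)² + (y + 72.9)² = 66.42²; (x + 56.0)² + (y + 151.2)² = 203.44²; (x + 180.8)² + (y − 166.4)² = 334.71².
Subtracting the N-02 equation from the N-03 and N-04 equations removes the quadratic terms:
-232.2 x − 156.6 y = -19905.20
-481.8 x + 478.6 y = -56167.99
Solving the 2×2 system: x ≈ 98.2, y ≈ -18.5 km.

98.2 km east, -18.5 km north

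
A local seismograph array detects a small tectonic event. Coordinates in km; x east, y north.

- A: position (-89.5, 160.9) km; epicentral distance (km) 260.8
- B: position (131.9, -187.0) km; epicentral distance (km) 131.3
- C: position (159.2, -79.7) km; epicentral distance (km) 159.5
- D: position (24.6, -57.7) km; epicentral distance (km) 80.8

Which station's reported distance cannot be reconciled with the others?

Solve using three stations at a time. Using B, C, D (subtract circle equations pairwise → linear system) gives (x, y) ≈ (10.5, -137.2).
Distances from that point to each station vs reported:
  A: calculated 314.4 vs reported 260.8 → residual 53.6 km
  B: calculated 131.3 vs reported 131.3 → residual 0.0 km
  C: calculated 159.5 vs reported 159.5 → residual 0.0 km
  D: calculated 80.7 vs reported 80.8 → residual 0.1 km
B, C, D are mutually consistent (residuals ≈ 0); A is off by 53.6 km.

A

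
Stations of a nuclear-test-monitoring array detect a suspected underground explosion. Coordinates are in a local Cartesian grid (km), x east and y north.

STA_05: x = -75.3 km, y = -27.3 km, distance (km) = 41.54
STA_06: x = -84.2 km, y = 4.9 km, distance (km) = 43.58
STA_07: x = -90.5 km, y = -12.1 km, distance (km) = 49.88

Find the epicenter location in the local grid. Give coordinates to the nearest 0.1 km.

Circle about each station: (x + 75.3)² + (y + 27.3)² = 41.54²; (x + 84.2)² + (y − 4.9)² = 43.58²; (x + 90.5)² + (y + 12.1)² = 49.88².
Subtracting pairs of circle equations eliminates x²+y² and gives linear equations (the radical axes):
-17.8 x + 64.4 y = 524.63
-30.4 x + 30.4 y = 1158.84
Solving the 2×2 system: x ≈ -41.4, y ≈ -3.3 km.

x ≈ -41.4 km, y ≈ -3.3 km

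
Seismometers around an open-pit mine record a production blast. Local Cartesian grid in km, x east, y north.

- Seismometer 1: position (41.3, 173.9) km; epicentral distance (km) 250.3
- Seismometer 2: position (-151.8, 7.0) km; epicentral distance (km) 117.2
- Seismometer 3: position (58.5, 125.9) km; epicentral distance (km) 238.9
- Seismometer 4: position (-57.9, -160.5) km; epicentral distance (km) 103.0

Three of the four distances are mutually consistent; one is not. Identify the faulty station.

Solve using three stations at a time. Using Seismometer 1, Seismometer 2, Seismometer 4 (subtract circle equations pairwise → linear system) gives (x, y) ≈ (-54.0, -57.6).
Distances from that point to each station vs reported:
  Seismometer 1: calculated 250.3 vs reported 250.3 → residual 0.0 km
  Seismometer 2: calculated 117.2 vs reported 117.2 → residual 0.0 km
  Seismometer 3: calculated 215.2 vs reported 238.9 → residual 23.7 km
  Seismometer 4: calculated 103.0 vs reported 103.0 → residual 0.0 km
Seismometer 1, Seismometer 2, Seismometer 4 are mutually consistent (residuals ≈ 0); Seismometer 3 is off by 23.7 km.

Seismometer 3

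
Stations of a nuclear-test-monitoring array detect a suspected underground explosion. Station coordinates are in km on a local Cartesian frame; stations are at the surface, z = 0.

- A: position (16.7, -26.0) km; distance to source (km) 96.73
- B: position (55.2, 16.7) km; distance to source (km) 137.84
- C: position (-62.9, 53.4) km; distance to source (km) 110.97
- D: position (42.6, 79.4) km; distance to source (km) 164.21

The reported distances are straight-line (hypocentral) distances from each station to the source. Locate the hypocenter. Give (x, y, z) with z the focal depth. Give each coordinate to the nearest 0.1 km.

Each station gives a sphere (x−x_i)² + (y−y_i)² + z² = d_i² (stations at z=0).
Subtracting the A sphere from B and C: z² cancels, leaving linear equations in x and y:
77.0 x + 85.4 y = -7272.13
-159.2 x + 158.8 y = 2895.43
Solving: x ≈ -54.295, y ≈ -36.199 km (keep extra digits for the depth step; rounded: -54.3, -36.2).
Then from the A sphere: z² = 96.73² − (x − 16.7)² − (y + 26.0)² with x = -54.295, y = -36.199, so z ≈ 64.903 ≈ 64.9 km.
Check against D (with the unrounded solution): distance 164.21 ≈ 164.21 km. ✓

x ≈ -54.3 km, y ≈ -36.2 km, depth ≈ 64.9 km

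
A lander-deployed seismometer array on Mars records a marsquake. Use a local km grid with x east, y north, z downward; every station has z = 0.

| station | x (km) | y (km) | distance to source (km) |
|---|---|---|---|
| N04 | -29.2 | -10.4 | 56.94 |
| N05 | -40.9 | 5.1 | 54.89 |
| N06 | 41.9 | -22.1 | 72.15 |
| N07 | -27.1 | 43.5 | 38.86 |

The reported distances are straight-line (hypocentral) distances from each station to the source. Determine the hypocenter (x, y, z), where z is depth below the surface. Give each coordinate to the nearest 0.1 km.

x ≈ 0.4 km, y ≈ 31.5 km, depth ≈ 24.7 km

Each station gives a sphere (x−x_i)² + (y−y_i)² + z² = d_i² (stations at z=0).
Subtracting the N04 sphere from N05 and N06: z² cancels, leaving linear equations in x and y:
-23.4 x + 31.0 y = 967.27
142.2 x − 23.4 y = -680.24
Solving: x ≈ 0.401, y ≈ 31.505 km (keep extra digits for the depth step; rounded: 0.4, 31.5).
Then from the N04 sphere: z² = 56.94² − (x + 29.2)² − (y + 10.4)² with x = 0.401, y = 31.505, so z ≈ 24.696 ≈ 24.7 km.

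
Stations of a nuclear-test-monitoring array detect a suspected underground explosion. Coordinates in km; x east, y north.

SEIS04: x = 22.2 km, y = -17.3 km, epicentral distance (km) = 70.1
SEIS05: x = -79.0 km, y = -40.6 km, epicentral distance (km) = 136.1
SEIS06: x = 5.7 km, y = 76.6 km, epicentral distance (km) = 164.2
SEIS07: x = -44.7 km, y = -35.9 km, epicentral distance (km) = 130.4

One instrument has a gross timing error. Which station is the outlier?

SEIS07

Solve using three stations at a time. Using SEIS04, SEIS05, SEIS06 (subtract circle equations pairwise → linear system) gives (x, y) ≈ (50.9, -81.3).
Distances from that point to each station vs reported:
  SEIS04: calculated 70.1 vs reported 70.1 → residual 0.0 km
  SEIS05: calculated 136.1 vs reported 136.1 → residual 0.0 km
  SEIS06: calculated 164.2 vs reported 164.2 → residual 0.0 km
  SEIS07: calculated 105.8 vs reported 130.4 → residual 24.6 km
SEIS04, SEIS05, SEIS06 are mutually consistent (residuals ≈ 0); SEIS07 is off by 24.6 km.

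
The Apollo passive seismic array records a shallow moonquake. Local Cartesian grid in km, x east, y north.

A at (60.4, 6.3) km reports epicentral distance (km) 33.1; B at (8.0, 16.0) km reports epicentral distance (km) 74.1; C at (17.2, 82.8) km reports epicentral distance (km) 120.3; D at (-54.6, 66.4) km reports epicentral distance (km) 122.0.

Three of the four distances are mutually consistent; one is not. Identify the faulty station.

Solve using three stations at a time. Using A, B, C (subtract circle equations pairwise → linear system) gives (x, y) ≈ (69.3, -25.6).
Distances from that point to each station vs reported:
  A: calculated 33.2 vs reported 33.1 → residual 0.1 km
  B: calculated 74.1 vs reported 74.1 → residual 0.0 km
  C: calculated 120.3 vs reported 120.3 → residual 0.0 km
  D: calculated 154.4 vs reported 122.0 → residual 32.4 km
A, B, C are mutually consistent (residuals ≈ 0); D is off by 32.4 km.

D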